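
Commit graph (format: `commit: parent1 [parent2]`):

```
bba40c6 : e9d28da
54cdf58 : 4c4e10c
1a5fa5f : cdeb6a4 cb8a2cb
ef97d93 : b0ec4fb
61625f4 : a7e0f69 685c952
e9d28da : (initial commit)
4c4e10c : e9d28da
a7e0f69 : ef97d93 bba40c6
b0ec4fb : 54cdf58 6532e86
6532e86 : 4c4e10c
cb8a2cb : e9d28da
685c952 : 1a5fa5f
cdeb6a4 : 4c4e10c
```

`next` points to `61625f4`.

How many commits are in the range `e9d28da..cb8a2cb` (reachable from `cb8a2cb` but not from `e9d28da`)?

Reachable from cb8a2cb: {cb8a2cb, e9d28da}.
Reachable from e9d28da: {e9d28da}.
In cb8a2cb's history but not e9d28da's: {cb8a2cb} — 1 commit.

1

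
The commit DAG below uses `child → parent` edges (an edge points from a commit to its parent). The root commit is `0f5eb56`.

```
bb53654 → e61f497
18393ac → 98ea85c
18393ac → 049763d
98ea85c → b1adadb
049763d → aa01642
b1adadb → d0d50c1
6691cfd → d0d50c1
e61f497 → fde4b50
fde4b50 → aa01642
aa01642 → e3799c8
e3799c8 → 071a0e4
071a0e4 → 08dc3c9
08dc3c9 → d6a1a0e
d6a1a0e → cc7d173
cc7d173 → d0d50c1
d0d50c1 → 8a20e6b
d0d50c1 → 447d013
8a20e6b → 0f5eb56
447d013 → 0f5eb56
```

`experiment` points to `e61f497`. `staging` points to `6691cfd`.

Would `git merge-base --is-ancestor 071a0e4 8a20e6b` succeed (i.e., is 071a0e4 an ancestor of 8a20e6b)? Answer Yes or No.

Ancestors of 8a20e6b: {0f5eb56, 8a20e6b}.
071a0e4 is not in that set, so it is not an ancestor of 8a20e6b.

No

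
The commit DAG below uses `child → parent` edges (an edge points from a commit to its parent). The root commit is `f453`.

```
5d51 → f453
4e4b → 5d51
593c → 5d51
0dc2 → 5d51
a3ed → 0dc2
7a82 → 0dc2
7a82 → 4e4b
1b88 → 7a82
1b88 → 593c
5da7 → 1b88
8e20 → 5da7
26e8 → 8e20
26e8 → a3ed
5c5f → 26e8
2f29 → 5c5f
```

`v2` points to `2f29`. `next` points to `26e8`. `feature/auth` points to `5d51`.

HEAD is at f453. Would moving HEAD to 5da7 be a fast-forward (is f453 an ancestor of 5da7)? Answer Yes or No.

Yes

A fast-forward from f453 to 5da7 is possible iff f453 is an ancestor of 5da7.
Ancestors of 5da7: {0dc2, 1b88, 4e4b, 593c, 5d51, 5da7, 7a82, f453}.
f453 is among them, so fast-forward is possible.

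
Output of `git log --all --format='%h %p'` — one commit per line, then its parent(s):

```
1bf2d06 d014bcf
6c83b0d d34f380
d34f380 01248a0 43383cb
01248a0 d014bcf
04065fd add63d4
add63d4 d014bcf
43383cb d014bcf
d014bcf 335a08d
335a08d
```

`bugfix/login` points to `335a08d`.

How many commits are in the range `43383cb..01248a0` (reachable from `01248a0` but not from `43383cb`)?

Reachable from 01248a0: {01248a0, 335a08d, d014bcf}.
Reachable from 43383cb: {335a08d, 43383cb, d014bcf}.
In 01248a0's history but not 43383cb's: {01248a0} — 1 commit.

1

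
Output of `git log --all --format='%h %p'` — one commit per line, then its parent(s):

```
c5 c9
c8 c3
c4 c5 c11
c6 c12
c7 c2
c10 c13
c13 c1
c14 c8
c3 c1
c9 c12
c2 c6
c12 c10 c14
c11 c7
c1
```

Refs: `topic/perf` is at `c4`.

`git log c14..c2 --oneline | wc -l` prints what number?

5

Reachable from c2: {c1, c10, c12, c13, c14, c2, c3, c6, c8}.
Reachable from c14: {c1, c14, c3, c8}.
In c2's history but not c14's: {c10, c12, c13, c2, c6} — 5 commits.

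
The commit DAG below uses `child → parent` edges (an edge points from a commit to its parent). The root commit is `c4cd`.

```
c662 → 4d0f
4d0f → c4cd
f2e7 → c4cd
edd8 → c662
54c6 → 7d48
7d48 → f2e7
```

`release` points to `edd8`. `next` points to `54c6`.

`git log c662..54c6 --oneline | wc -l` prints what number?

3

Reachable from 54c6: {54c6, 7d48, c4cd, f2e7}.
Reachable from c662: {4d0f, c4cd, c662}.
In 54c6's history but not c662's: {54c6, 7d48, f2e7} — 3 commits.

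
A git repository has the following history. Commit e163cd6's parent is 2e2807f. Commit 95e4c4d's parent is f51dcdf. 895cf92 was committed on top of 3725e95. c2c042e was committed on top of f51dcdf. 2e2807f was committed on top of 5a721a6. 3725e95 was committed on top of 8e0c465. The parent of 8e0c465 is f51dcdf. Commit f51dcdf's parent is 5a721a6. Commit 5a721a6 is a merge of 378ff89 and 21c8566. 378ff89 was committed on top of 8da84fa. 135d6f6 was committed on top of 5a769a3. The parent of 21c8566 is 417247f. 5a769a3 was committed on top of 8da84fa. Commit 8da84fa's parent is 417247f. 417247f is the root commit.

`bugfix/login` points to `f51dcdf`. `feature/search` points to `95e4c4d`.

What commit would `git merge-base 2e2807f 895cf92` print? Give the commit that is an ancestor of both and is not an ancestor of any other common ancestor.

5a721a6

Ancestors of 2e2807f: {21c8566, 2e2807f, 378ff89, 417247f, 5a721a6, 8da84fa}.
Ancestors of 895cf92: {21c8566, 3725e95, 378ff89, 417247f, 5a721a6, 895cf92, 8da84fa, 8e0c465, f51dcdf}.
Common ancestors: {21c8566, 378ff89, 417247f, 5a721a6, 8da84fa}.
Among these, 5a721a6 is not an ancestor of any other common ancestor — it is the merge base.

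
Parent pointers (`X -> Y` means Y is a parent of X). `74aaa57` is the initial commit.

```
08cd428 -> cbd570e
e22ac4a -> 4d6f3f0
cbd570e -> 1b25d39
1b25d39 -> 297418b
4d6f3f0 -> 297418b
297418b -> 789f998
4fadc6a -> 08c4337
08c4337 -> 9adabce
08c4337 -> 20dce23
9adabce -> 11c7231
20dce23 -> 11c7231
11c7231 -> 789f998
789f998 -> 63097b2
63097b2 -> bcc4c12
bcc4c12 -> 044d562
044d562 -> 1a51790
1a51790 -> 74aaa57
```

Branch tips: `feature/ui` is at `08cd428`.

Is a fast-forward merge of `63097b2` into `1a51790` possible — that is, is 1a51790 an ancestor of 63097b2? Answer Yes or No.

Yes

A fast-forward from 1a51790 to 63097b2 is possible iff 1a51790 is an ancestor of 63097b2.
Ancestors of 63097b2: {044d562, 1a51790, 63097b2, 74aaa57, bcc4c12}.
1a51790 is among them, so fast-forward is possible.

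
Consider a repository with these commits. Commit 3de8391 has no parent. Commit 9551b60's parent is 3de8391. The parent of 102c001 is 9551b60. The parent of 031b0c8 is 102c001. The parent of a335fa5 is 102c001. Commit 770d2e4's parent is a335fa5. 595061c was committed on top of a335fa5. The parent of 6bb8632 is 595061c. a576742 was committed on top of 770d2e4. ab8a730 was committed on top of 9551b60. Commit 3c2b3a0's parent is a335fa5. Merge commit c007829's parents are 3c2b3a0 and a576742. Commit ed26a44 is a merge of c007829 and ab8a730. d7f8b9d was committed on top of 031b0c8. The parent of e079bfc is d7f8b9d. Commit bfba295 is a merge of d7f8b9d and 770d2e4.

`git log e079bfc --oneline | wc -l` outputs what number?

Walking parent pointers from e079bfc: reachable set = {031b0c8, 102c001, 3de8391, 9551b60, d7f8b9d, e079bfc}.
That is 6 commits.

6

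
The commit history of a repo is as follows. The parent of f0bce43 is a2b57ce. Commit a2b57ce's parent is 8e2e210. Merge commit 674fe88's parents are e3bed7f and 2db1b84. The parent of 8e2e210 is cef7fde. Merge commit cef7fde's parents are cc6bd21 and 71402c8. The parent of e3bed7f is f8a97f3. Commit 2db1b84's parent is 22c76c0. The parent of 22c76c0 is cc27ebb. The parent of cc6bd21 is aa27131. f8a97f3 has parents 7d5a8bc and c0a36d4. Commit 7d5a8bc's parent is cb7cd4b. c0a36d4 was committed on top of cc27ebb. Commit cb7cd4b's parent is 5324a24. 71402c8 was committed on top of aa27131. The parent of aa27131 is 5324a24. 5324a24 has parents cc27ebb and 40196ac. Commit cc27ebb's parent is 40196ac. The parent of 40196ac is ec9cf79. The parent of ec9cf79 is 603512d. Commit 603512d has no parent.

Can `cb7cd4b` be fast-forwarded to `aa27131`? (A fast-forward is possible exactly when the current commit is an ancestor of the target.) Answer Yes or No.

No

A fast-forward from cb7cd4b to aa27131 is possible iff cb7cd4b is an ancestor of aa27131.
Ancestors of aa27131: {40196ac, 5324a24, 603512d, aa27131, cc27ebb, ec9cf79}.
cb7cd4b is not among them, so fast-forward is not possible.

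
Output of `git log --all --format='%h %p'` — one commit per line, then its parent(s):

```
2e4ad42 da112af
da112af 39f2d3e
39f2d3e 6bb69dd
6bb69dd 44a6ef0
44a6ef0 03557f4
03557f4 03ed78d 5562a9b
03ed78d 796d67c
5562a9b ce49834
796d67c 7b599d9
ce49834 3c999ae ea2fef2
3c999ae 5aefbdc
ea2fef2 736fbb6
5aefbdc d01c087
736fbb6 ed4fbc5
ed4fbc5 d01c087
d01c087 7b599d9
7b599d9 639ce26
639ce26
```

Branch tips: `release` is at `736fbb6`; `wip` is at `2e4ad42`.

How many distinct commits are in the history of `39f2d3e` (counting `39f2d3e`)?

Walking parent pointers from 39f2d3e: reachable set = {03557f4, 03ed78d, 39f2d3e, 3c999ae, 44a6ef0, 5562a9b, 5aefbdc, 639ce26, 6bb69dd, 736fbb6, 796d67c, 7b599d9, ce49834, d01c087, ea2fef2, ed4fbc5}.
That is 16 commits.

16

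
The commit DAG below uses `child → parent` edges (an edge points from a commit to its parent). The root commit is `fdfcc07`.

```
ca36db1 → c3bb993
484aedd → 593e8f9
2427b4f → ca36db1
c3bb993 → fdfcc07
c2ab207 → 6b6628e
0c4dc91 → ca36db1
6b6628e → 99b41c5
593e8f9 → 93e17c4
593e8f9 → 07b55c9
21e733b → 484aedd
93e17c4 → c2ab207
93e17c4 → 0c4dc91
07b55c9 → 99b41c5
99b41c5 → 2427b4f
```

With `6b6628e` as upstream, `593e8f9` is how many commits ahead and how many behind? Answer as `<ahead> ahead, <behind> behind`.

Reachable from 593e8f9: {07b55c9, 0c4dc91, 2427b4f, 593e8f9, 6b6628e, 93e17c4, 99b41c5, c2ab207, c3bb993, ca36db1, fdfcc07}.
Reachable from 6b6628e: {2427b4f, 6b6628e, 99b41c5, c3bb993, ca36db1, fdfcc07}.
Only in 593e8f9's history (ahead): {07b55c9, 0c4dc91, 593e8f9, 93e17c4, c2ab207} — 5.
Only in 6b6628e's history (behind): {} — 0.

5 ahead, 0 behind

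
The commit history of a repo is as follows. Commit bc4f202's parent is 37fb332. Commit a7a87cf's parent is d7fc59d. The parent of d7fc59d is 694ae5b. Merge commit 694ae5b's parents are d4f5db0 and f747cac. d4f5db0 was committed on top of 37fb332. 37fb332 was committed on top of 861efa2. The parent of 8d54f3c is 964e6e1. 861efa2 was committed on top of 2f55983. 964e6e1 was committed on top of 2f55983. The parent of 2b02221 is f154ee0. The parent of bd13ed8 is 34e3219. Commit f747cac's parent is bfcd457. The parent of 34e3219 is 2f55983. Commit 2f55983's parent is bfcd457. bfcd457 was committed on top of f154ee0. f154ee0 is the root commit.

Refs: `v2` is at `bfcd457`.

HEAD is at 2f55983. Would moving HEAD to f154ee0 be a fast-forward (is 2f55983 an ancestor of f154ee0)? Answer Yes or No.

No

A fast-forward from 2f55983 to f154ee0 is possible iff 2f55983 is an ancestor of f154ee0.
Ancestors of f154ee0: {f154ee0}.
2f55983 is not among them, so fast-forward is not possible.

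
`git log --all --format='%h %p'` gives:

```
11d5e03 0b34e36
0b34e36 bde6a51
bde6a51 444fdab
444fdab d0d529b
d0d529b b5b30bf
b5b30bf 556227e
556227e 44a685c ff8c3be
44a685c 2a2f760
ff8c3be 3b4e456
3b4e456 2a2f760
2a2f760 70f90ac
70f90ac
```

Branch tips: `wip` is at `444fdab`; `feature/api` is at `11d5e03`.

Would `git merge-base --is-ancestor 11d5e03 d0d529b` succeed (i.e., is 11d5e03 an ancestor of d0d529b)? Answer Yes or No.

No

Ancestors of d0d529b: {2a2f760, 3b4e456, 44a685c, 556227e, 70f90ac, b5b30bf, d0d529b, ff8c3be}.
11d5e03 is not in that set, so it is not an ancestor of d0d529b.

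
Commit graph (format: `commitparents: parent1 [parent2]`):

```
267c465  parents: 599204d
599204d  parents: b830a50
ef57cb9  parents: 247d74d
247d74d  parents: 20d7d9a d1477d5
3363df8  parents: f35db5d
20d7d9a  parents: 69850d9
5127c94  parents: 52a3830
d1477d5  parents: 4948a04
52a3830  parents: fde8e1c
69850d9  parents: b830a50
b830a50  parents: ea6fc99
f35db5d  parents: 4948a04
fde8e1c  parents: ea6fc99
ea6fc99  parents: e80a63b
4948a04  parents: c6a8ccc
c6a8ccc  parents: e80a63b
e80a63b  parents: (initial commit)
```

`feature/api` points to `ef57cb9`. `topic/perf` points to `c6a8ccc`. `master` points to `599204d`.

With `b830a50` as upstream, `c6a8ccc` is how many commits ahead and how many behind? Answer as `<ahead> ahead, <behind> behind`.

1 ahead, 2 behind

Reachable from c6a8ccc: {c6a8ccc, e80a63b}.
Reachable from b830a50: {b830a50, e80a63b, ea6fc99}.
Only in c6a8ccc's history (ahead): {c6a8ccc} — 1.
Only in b830a50's history (behind): {b830a50, ea6fc99} — 2.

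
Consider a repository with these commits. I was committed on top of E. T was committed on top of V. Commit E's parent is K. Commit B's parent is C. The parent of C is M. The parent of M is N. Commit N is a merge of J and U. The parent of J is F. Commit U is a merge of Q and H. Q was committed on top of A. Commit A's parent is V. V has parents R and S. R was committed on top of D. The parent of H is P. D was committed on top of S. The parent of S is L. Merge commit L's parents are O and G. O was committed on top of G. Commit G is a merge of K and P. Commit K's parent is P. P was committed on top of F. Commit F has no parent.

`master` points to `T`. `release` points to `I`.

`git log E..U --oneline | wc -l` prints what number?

Reachable from U: {A, D, F, G, H, K, L, O, P, Q, R, S, U, V}.
Reachable from E: {E, F, K, P}.
In U's history but not E's: {A, D, G, H, L, O, Q, R, S, U, V} — 11 commits.

11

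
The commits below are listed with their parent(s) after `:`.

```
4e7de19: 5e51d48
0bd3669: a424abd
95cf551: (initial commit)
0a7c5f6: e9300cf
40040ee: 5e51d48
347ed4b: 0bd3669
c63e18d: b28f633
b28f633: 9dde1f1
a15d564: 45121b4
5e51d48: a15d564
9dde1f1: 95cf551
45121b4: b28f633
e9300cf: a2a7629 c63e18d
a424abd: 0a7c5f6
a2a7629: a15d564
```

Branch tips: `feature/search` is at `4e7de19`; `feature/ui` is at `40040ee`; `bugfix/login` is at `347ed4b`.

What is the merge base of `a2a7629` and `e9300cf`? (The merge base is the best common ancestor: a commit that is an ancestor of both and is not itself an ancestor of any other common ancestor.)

a2a7629

Ancestors of a2a7629: {45121b4, 95cf551, 9dde1f1, a15d564, a2a7629, b28f633}.
Ancestors of e9300cf: {45121b4, 95cf551, 9dde1f1, a15d564, a2a7629, b28f633, c63e18d, e9300cf}.
Common ancestors: {45121b4, 95cf551, 9dde1f1, a15d564, a2a7629, b28f633}.
Among these, a2a7629 is not an ancestor of any other common ancestor — it is the merge base.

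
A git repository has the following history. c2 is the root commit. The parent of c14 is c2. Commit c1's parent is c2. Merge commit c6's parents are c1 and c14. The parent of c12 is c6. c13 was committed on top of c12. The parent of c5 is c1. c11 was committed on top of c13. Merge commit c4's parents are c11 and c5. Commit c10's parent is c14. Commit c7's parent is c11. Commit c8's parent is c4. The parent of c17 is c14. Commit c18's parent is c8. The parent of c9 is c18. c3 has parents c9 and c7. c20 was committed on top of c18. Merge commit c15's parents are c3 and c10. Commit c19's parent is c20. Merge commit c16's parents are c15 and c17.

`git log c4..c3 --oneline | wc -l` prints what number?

Reachable from c3: {c1, c11, c12, c13, c14, c18, c2, c3, c4, c5, c6, c7, c8, c9}.
Reachable from c4: {c1, c11, c12, c13, c14, c2, c4, c5, c6}.
In c3's history but not c4's: {c18, c3, c7, c8, c9} — 5 commits.

5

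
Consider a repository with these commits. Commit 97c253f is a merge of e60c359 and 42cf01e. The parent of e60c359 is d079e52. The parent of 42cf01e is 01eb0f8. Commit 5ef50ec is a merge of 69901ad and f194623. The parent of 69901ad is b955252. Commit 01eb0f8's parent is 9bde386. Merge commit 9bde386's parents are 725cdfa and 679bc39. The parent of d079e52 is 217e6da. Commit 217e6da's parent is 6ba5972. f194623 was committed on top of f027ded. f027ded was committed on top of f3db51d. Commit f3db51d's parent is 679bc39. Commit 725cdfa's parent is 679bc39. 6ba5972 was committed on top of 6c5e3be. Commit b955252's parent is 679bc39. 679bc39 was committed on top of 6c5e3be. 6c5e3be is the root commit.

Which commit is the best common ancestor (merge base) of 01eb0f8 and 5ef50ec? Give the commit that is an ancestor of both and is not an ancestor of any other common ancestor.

679bc39

Ancestors of 01eb0f8: {01eb0f8, 679bc39, 6c5e3be, 725cdfa, 9bde386}.
Ancestors of 5ef50ec: {5ef50ec, 679bc39, 69901ad, 6c5e3be, b955252, f027ded, f194623, f3db51d}.
Common ancestors: {679bc39, 6c5e3be}.
Among these, 679bc39 is not an ancestor of any other common ancestor — it is the merge base.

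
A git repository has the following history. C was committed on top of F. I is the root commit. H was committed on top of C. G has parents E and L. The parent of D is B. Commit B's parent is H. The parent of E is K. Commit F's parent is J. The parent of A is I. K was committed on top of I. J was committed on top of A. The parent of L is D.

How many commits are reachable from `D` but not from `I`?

7

Reachable from D: {A, B, C, D, F, H, I, J}.
Reachable from I: {I}.
In D's history but not I's: {A, B, C, D, F, H, J} — 7 commits.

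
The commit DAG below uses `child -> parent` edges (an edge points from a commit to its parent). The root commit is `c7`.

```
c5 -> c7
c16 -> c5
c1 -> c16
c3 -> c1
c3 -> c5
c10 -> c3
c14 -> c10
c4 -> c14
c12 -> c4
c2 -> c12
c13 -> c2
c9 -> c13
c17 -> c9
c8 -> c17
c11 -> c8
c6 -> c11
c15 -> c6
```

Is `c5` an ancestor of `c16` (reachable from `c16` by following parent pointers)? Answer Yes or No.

Yes

Ancestors of c16 (commits reachable by following parents): {c16, c5, c7}.
c5 is in that set, so it is an ancestor of c16.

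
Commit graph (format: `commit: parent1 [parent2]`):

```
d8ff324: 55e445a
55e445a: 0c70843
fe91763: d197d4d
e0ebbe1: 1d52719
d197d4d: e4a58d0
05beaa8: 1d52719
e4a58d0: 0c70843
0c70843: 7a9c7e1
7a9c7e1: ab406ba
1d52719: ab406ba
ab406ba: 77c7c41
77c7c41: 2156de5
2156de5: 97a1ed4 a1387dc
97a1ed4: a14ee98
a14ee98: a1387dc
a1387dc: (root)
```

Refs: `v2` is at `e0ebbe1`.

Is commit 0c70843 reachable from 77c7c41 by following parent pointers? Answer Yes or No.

Ancestors of 77c7c41: {2156de5, 77c7c41, 97a1ed4, a1387dc, a14ee98}.
0c70843 is not in that set, so it is not an ancestor of 77c7c41.

No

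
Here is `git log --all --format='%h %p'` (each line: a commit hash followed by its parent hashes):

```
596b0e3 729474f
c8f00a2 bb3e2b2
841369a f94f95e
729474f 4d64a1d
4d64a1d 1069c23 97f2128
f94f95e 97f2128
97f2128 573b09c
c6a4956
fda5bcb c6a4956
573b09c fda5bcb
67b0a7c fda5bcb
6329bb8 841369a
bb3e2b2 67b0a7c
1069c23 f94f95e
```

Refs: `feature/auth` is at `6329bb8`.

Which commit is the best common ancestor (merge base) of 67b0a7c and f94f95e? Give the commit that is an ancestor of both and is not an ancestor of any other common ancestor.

fda5bcb

Ancestors of 67b0a7c: {67b0a7c, c6a4956, fda5bcb}.
Ancestors of f94f95e: {573b09c, 97f2128, c6a4956, f94f95e, fda5bcb}.
Common ancestors: {c6a4956, fda5bcb}.
Among these, fda5bcb is not an ancestor of any other common ancestor — it is the merge base.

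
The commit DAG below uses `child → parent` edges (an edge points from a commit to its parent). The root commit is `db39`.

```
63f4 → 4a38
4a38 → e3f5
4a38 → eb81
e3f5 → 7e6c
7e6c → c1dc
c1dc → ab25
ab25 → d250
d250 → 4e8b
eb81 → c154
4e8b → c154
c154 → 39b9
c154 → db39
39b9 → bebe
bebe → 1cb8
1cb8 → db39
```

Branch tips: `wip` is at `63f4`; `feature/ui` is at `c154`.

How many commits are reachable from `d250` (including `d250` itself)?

7

Walking parent pointers from d250: reachable set = {1cb8, 39b9, 4e8b, bebe, c154, d250, db39}.
That is 7 commits.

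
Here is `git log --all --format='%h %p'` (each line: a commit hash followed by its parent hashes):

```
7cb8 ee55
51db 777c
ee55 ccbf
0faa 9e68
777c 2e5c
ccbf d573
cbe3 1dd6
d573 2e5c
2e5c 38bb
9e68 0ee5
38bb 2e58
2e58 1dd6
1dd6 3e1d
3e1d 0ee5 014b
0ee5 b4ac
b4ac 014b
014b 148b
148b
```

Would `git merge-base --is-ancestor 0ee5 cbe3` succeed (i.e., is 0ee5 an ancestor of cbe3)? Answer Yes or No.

Ancestors of cbe3 (commits reachable by following parents): {014b, 0ee5, 148b, 1dd6, 3e1d, b4ac, cbe3}.
0ee5 is in that set, so it is an ancestor of cbe3.

Yes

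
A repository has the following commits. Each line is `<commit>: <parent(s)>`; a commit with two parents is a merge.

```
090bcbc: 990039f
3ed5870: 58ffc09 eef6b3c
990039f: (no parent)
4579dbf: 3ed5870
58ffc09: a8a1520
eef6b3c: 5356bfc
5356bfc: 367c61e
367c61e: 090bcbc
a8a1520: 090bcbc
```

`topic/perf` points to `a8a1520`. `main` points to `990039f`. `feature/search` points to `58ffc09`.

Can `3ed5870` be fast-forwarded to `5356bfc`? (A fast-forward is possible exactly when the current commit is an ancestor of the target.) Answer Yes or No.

No

A fast-forward from 3ed5870 to 5356bfc is possible iff 3ed5870 is an ancestor of 5356bfc.
Ancestors of 5356bfc: {090bcbc, 367c61e, 5356bfc, 990039f}.
3ed5870 is not among them, so fast-forward is not possible.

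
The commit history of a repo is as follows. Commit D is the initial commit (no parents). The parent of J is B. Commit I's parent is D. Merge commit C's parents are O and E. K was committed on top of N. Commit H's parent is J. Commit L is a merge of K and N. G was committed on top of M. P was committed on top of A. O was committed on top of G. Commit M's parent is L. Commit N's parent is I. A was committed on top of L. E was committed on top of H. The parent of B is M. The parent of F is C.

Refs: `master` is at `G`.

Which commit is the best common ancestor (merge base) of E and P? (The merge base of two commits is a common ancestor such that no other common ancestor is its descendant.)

L

Ancestors of E: {B, D, E, H, I, J, K, L, M, N}.
Ancestors of P: {A, D, I, K, L, N, P}.
Common ancestors: {D, I, K, L, N}.
Among these, L is not an ancestor of any other common ancestor — it is the merge base.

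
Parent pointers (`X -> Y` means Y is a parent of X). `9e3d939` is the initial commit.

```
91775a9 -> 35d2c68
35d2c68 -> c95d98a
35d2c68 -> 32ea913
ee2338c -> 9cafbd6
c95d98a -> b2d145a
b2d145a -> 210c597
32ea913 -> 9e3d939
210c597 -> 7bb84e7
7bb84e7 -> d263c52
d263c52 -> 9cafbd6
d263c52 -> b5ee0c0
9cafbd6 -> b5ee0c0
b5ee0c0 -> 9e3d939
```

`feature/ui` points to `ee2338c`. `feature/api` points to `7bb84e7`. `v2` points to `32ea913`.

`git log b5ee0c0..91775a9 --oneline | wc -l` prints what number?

Reachable from 91775a9: {210c597, 32ea913, 35d2c68, 7bb84e7, 91775a9, 9cafbd6, 9e3d939, b2d145a, b5ee0c0, c95d98a, d263c52}.
Reachable from b5ee0c0: {9e3d939, b5ee0c0}.
In 91775a9's history but not b5ee0c0's: {210c597, 32ea913, 35d2c68, 7bb84e7, 91775a9, 9cafbd6, b2d145a, c95d98a, d263c52} — 9 commits.

9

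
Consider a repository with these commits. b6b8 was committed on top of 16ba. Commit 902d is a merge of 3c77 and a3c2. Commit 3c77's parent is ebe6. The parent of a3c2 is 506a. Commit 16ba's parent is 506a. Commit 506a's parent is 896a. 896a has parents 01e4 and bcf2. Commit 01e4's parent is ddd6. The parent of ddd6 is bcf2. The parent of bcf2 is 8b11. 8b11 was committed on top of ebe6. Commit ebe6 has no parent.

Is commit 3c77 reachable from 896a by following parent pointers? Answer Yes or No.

Ancestors of 896a: {01e4, 896a, 8b11, bcf2, ddd6, ebe6}.
3c77 is not in that set, so it is not an ancestor of 896a.

No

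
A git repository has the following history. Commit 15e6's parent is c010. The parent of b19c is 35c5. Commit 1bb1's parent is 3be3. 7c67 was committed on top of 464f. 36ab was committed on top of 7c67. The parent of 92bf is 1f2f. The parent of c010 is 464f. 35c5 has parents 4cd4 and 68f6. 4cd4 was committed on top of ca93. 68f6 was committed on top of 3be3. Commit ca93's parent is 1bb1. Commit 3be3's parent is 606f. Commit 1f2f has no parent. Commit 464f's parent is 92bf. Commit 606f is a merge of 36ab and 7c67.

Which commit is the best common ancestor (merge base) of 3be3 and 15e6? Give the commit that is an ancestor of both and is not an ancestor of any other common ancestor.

Ancestors of 3be3: {1f2f, 36ab, 3be3, 464f, 606f, 7c67, 92bf}.
Ancestors of 15e6: {15e6, 1f2f, 464f, 92bf, c010}.
Common ancestors: {1f2f, 464f, 92bf}.
Among these, 464f is not an ancestor of any other common ancestor — it is the merge base.

464f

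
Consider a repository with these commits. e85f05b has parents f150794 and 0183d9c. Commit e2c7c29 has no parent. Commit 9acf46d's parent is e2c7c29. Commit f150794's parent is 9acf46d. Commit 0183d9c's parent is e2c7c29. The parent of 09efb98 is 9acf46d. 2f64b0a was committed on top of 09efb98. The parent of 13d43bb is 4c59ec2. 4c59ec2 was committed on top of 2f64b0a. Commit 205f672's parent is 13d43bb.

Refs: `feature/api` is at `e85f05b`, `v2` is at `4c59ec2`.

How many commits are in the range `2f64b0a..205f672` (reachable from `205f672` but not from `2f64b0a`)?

3

Reachable from 205f672: {09efb98, 13d43bb, 205f672, 2f64b0a, 4c59ec2, 9acf46d, e2c7c29}.
Reachable from 2f64b0a: {09efb98, 2f64b0a, 9acf46d, e2c7c29}.
In 205f672's history but not 2f64b0a's: {13d43bb, 205f672, 4c59ec2} — 3 commits.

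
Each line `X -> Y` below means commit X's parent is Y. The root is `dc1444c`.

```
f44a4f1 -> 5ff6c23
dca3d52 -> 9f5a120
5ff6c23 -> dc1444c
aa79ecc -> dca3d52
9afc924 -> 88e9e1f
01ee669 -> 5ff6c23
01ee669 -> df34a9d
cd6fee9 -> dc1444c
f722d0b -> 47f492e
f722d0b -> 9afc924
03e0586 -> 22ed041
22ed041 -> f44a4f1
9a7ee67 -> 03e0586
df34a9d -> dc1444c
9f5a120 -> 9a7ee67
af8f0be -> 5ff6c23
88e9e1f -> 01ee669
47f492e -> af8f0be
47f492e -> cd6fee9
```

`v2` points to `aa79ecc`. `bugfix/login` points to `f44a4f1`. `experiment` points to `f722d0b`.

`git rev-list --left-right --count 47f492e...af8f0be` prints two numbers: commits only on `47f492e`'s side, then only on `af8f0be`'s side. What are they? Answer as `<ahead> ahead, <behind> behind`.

Reachable from 47f492e: {47f492e, 5ff6c23, af8f0be, cd6fee9, dc1444c}.
Reachable from af8f0be: {5ff6c23, af8f0be, dc1444c}.
Only in 47f492e's history (ahead): {47f492e, cd6fee9} — 2.
Only in af8f0be's history (behind): {} — 0.

2 ahead, 0 behind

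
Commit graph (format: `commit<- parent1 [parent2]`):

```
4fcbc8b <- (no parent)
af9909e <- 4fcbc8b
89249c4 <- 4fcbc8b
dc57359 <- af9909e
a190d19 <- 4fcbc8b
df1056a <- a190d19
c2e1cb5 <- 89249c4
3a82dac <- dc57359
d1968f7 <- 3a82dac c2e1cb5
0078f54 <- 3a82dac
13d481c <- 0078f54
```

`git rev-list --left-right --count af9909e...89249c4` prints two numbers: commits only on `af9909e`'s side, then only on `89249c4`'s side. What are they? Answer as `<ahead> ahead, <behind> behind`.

1 ahead, 1 behind

Reachable from af9909e: {4fcbc8b, af9909e}.
Reachable from 89249c4: {4fcbc8b, 89249c4}.
Only in af9909e's history (ahead): {af9909e} — 1.
Only in 89249c4's history (behind): {89249c4} — 1.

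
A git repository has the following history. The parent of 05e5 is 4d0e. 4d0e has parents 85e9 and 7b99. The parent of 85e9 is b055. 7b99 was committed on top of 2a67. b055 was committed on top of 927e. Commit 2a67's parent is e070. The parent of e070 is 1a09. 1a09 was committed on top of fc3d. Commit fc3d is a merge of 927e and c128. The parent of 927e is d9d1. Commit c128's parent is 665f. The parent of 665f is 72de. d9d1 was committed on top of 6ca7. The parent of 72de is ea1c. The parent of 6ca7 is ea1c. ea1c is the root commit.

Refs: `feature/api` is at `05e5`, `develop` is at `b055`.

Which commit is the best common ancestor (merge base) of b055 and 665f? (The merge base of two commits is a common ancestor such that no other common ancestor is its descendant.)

ea1c

Ancestors of b055: {6ca7, 927e, b055, d9d1, ea1c}.
Ancestors of 665f: {665f, 72de, ea1c}.
Common ancestors: {ea1c}.
The only common ancestor is ea1c, so it is the merge base.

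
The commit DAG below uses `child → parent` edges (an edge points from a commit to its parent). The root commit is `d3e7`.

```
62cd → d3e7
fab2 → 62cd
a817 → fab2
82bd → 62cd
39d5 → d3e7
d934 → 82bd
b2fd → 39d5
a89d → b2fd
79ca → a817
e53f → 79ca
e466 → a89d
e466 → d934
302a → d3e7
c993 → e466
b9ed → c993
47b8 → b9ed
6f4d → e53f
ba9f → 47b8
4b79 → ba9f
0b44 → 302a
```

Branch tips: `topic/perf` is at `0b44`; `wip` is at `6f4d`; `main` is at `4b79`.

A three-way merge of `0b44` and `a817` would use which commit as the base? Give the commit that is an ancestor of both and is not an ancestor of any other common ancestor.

d3e7

Ancestors of 0b44: {0b44, 302a, d3e7}.
Ancestors of a817: {62cd, a817, d3e7, fab2}.
Common ancestors: {d3e7}.
The only common ancestor is d3e7, so it is the merge base.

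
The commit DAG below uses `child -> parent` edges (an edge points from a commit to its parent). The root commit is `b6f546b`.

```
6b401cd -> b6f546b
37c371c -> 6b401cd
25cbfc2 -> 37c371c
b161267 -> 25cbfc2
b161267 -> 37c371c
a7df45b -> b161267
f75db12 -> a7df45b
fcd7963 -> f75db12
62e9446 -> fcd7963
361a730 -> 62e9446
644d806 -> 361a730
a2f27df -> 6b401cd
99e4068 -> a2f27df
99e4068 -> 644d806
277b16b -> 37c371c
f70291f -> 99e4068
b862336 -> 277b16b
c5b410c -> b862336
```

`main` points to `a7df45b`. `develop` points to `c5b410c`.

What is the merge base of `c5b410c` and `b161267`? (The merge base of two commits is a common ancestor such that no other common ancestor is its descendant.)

Ancestors of c5b410c: {277b16b, 37c371c, 6b401cd, b6f546b, b862336, c5b410c}.
Ancestors of b161267: {25cbfc2, 37c371c, 6b401cd, b161267, b6f546b}.
Common ancestors: {37c371c, 6b401cd, b6f546b}.
Among these, 37c371c is not an ancestor of any other common ancestor — it is the merge base.

37c371c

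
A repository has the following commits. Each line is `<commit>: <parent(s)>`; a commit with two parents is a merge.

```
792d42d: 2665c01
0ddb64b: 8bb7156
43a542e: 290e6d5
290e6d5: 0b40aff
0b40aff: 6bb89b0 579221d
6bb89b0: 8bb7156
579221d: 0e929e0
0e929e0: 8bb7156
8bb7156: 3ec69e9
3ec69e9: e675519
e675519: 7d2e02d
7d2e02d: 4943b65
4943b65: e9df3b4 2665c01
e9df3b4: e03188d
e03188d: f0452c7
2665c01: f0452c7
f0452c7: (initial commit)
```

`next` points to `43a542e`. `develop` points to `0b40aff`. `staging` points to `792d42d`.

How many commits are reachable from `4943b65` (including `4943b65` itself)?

Walking parent pointers from 4943b65: reachable set = {2665c01, 4943b65, e03188d, e9df3b4, f0452c7}.
That is 5 commits.

5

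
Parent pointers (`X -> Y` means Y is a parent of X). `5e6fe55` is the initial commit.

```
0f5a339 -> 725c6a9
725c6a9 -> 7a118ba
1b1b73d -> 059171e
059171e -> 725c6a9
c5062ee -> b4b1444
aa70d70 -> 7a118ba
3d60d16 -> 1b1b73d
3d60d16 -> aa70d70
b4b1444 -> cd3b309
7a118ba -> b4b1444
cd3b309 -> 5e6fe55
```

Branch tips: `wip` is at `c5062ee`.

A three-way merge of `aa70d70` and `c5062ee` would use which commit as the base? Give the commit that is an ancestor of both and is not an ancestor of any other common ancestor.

b4b1444

Ancestors of aa70d70: {5e6fe55, 7a118ba, aa70d70, b4b1444, cd3b309}.
Ancestors of c5062ee: {5e6fe55, b4b1444, c5062ee, cd3b309}.
Common ancestors: {5e6fe55, b4b1444, cd3b309}.
Among these, b4b1444 is not an ancestor of any other common ancestor — it is the merge base.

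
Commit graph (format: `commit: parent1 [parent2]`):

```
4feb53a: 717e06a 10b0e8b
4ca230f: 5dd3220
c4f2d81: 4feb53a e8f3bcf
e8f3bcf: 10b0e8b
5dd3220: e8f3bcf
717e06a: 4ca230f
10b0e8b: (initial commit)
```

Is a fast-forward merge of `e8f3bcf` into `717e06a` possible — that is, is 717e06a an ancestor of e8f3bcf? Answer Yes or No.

A fast-forward from 717e06a to e8f3bcf is possible iff 717e06a is an ancestor of e8f3bcf.
Ancestors of e8f3bcf: {10b0e8b, e8f3bcf}.
717e06a is not among them, so fast-forward is not possible.

No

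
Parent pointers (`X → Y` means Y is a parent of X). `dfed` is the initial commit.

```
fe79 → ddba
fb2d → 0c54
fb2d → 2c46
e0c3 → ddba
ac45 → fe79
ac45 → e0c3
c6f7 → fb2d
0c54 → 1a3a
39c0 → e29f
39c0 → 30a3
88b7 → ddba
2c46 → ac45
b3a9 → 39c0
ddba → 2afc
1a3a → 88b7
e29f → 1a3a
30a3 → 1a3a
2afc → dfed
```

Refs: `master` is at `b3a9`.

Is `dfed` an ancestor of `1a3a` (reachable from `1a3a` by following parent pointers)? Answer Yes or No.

Yes

Ancestors of 1a3a (commits reachable by following parents): {1a3a, 2afc, 88b7, ddba, dfed}.
dfed is in that set, so it is an ancestor of 1a3a.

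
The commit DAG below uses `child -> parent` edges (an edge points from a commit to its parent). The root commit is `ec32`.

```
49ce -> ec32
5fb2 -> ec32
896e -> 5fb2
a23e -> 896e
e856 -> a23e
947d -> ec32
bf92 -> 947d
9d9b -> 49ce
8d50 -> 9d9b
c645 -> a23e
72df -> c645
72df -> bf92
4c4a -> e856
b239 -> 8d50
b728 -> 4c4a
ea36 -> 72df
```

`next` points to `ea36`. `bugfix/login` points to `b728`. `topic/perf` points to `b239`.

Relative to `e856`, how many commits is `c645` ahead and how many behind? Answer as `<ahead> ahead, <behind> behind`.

1 ahead, 1 behind

Reachable from c645: {5fb2, 896e, a23e, c645, ec32}.
Reachable from e856: {5fb2, 896e, a23e, e856, ec32}.
Only in c645's history (ahead): {c645} — 1.
Only in e856's history (behind): {e856} — 1.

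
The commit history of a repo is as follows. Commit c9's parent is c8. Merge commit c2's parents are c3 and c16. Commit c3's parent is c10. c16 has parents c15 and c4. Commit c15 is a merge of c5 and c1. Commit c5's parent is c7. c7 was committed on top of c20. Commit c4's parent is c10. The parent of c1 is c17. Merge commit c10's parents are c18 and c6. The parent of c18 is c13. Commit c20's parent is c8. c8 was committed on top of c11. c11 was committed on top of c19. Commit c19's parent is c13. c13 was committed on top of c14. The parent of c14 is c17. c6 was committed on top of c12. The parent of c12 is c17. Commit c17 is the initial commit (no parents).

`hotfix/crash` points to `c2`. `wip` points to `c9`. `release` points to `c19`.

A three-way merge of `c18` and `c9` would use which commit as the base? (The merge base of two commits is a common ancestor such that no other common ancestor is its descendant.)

Ancestors of c18: {c13, c14, c17, c18}.
Ancestors of c9: {c11, c13, c14, c17, c19, c8, c9}.
Common ancestors: {c13, c14, c17}.
Among these, c13 is not an ancestor of any other common ancestor — it is the merge base.

c13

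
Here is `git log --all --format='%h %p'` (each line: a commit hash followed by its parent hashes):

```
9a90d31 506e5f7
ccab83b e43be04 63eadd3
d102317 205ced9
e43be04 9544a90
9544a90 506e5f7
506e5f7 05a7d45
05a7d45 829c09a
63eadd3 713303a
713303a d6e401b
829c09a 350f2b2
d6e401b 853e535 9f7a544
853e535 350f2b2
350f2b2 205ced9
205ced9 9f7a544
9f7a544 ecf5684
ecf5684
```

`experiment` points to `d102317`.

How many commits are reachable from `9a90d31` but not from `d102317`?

Reachable from 9a90d31: {05a7d45, 205ced9, 350f2b2, 506e5f7, 829c09a, 9a90d31, 9f7a544, ecf5684}.
Reachable from d102317: {205ced9, 9f7a544, d102317, ecf5684}.
In 9a90d31's history but not d102317's: {05a7d45, 350f2b2, 506e5f7, 829c09a, 9a90d31} — 5 commits.

5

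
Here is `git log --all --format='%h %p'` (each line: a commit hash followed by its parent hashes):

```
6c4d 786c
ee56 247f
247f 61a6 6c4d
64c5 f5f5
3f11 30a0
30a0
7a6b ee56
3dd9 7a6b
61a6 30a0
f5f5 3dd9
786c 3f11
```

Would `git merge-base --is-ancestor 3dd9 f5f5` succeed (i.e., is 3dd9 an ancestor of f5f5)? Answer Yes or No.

Yes

Ancestors of f5f5 (commits reachable by following parents): {247f, 30a0, 3dd9, 3f11, 61a6, 6c4d, 786c, 7a6b, ee56, f5f5}.
3dd9 is in that set, so it is an ancestor of f5f5.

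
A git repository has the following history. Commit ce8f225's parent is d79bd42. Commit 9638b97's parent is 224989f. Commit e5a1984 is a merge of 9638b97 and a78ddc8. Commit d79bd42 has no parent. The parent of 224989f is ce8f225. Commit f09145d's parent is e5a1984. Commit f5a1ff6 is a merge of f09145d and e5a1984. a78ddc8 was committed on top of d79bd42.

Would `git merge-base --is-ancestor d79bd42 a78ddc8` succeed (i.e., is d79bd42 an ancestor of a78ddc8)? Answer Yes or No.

Ancestors of a78ddc8 (commits reachable by following parents): {a78ddc8, d79bd42}.
d79bd42 is in that set, so it is an ancestor of a78ddc8.

Yes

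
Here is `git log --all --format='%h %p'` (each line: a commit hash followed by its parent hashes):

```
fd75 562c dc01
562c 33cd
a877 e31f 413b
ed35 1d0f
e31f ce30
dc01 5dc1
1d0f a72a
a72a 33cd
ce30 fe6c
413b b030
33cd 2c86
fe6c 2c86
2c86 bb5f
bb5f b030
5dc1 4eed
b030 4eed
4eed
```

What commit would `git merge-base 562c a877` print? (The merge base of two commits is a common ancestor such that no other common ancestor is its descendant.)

Ancestors of 562c: {2c86, 33cd, 4eed, 562c, b030, bb5f}.
Ancestors of a877: {2c86, 413b, 4eed, a877, b030, bb5f, ce30, e31f, fe6c}.
Common ancestors: {2c86, 4eed, b030, bb5f}.
Among these, 2c86 is not an ancestor of any other common ancestor — it is the merge base.

2c86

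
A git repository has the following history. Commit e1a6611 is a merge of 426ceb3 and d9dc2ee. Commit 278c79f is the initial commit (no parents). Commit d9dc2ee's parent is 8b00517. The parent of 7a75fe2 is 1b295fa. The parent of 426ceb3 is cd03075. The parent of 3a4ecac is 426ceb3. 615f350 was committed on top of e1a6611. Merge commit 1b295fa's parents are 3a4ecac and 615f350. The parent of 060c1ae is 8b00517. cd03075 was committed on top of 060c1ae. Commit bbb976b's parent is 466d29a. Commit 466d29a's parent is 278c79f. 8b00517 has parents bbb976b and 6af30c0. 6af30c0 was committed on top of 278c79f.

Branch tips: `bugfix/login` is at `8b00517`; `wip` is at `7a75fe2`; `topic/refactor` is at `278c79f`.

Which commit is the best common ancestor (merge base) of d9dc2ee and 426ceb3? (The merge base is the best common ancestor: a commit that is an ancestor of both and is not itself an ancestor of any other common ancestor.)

8b00517

Ancestors of d9dc2ee: {278c79f, 466d29a, 6af30c0, 8b00517, bbb976b, d9dc2ee}.
Ancestors of 426ceb3: {060c1ae, 278c79f, 426ceb3, 466d29a, 6af30c0, 8b00517, bbb976b, cd03075}.
Common ancestors: {278c79f, 466d29a, 6af30c0, 8b00517, bbb976b}.
Among these, 8b00517 is not an ancestor of any other common ancestor — it is the merge base.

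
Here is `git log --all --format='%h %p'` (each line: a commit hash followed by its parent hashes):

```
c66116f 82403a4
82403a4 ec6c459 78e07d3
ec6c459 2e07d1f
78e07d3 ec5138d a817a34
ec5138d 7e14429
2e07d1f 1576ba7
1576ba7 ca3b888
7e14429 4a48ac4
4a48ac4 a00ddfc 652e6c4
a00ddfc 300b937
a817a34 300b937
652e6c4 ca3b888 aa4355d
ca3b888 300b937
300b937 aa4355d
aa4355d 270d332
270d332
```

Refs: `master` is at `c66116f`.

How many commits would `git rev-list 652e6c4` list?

Walking parent pointers from 652e6c4: reachable set = {270d332, 300b937, 652e6c4, aa4355d, ca3b888}.
That is 5 commits.

5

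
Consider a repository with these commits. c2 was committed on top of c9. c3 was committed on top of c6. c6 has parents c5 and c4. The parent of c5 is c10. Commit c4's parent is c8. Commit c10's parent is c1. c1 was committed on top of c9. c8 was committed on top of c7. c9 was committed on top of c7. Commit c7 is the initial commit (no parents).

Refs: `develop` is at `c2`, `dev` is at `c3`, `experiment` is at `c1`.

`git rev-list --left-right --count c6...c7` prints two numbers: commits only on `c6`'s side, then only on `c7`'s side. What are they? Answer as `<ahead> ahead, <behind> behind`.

7 ahead, 0 behind

Reachable from c6: {c1, c10, c4, c5, c6, c7, c8, c9}.
Reachable from c7: {c7}.
Only in c6's history (ahead): {c1, c10, c4, c5, c6, c8, c9} — 7.
Only in c7's history (behind): {} — 0.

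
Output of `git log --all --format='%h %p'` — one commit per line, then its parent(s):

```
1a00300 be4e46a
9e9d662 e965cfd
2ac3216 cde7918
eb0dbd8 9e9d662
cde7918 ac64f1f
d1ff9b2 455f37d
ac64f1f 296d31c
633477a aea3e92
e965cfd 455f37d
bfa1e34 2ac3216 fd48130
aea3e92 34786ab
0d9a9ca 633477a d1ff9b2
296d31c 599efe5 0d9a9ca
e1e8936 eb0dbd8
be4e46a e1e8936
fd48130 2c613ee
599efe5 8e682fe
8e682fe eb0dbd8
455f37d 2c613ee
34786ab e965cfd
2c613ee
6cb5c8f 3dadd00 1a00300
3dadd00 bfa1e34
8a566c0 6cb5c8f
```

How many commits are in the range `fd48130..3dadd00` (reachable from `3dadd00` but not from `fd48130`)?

17

Reachable from 3dadd00: {0d9a9ca, 296d31c, 2ac3216, 2c613ee, 34786ab, 3dadd00, 455f37d, 599efe5, 633477a, 8e682fe, 9e9d662, ac64f1f, aea3e92, bfa1e34, cde7918, d1ff9b2, e965cfd, eb0dbd8, fd48130}.
Reachable from fd48130: {2c613ee, fd48130}.
In 3dadd00's history but not fd48130's: {0d9a9ca, 296d31c, 2ac3216, 34786ab, 3dadd00, 455f37d, 599efe5, 633477a, 8e682fe, 9e9d662, ac64f1f, aea3e92, bfa1e34, cde7918, d1ff9b2, e965cfd, eb0dbd8} — 17 commits.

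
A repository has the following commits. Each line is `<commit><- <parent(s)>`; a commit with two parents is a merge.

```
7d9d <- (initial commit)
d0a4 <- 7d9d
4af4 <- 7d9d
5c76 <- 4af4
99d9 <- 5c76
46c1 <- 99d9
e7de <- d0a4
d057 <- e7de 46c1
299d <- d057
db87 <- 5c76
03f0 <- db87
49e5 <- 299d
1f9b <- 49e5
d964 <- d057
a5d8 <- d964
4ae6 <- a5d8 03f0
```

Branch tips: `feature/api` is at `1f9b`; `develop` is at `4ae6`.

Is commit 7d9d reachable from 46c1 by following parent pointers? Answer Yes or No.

Ancestors of 46c1 (commits reachable by following parents): {46c1, 4af4, 5c76, 7d9d, 99d9}.
7d9d is in that set, so it is an ancestor of 46c1.

Yes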